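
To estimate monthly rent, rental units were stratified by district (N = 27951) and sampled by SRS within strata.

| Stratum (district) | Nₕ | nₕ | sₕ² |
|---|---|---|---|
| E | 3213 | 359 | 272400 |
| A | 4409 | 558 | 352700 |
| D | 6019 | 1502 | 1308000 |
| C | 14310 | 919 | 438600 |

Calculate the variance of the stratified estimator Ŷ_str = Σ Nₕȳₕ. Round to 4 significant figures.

Var(Ŷ_str) = Σₕ Nₕ²(1 − fₕ)sₕ²/nₕ.
E: 3213²·(1 − 359/3213)·272400/359 = 6.9578866 × 10^9.
A: 4409²·(1 − 558/4409)·352700/558 = 1.0732104 × 10^10.
D: 6019²·(1 − 1502/6019)·1308000/1502 = 2.3676213 × 10^10.
C: 14310²·(1 − 919/14310)·438600/919 = 9.1454643 × 10^10.
Sum = 1.3282085 × 10^11.

1.328 × 10^11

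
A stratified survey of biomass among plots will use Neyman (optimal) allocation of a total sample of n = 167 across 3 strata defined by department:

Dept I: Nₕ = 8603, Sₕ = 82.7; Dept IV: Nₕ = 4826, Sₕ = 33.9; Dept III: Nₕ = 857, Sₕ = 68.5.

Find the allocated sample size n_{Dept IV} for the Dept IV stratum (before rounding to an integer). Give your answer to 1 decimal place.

29.3

Neyman allocation: nₕ = n·NₕSₕ / Σⱼ NⱼSⱼ.
Σ NⱼSⱼ = 8603·82.7 + 4826·33.9 + 857·68.5 = 933774.
n_{Dept IV} = 167·4826·33.9 / 933774 = 29.3.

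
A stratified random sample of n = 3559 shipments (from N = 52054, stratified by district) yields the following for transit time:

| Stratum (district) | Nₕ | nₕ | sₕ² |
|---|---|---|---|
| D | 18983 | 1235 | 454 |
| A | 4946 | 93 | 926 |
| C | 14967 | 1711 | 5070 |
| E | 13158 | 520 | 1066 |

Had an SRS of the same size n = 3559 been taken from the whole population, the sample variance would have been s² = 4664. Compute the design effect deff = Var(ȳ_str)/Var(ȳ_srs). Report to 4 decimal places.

Var(ȳ_str) = Σ Wₕ²(1−fₕ)sₕ²/nₕ with Wₕ = Nₕ/52054:
  D: (18983/52054)²·(1−1235/18983)·454/1235 = 0.045708287
  A: (4946/52054)²·(1−93/4946)·926/93 = 0.088203177
  C: (14967/52054)²·(1−1711/14967)·5070/1711 = 0.21696865
  E: (13158/52054)²·(1−520/13158)·1066/520 = 0.12580963
  → Var(ȳ_str) = 0.47668974.
Var(ȳ_srs) = (1 − 3559/52054)·4664/3559 = 1.2208812.
deff = 0.47668974 / 1.2208812 = 0.3904.

0.3904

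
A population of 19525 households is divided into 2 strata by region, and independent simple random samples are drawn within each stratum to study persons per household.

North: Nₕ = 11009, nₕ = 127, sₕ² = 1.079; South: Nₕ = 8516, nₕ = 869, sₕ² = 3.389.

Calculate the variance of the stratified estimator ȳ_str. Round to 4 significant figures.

Var(ȳ_str) = Σₕ Wₕ²(1 − fₕ)sₕ²/nₕ with Wₕ = Nₕ/N, N = 19525.
North: Wₕ = 0.56384123; term = 0.56384123²·(1 − 0.01153602)·1.079/127 = 0.002669883.
South: Wₕ = 0.43615877; term = 0.43615877²·(1 − 0.10204321)·3.389/869 = 6.6618746 × 10^-4.
Sum = 0.0033360705.

0.003336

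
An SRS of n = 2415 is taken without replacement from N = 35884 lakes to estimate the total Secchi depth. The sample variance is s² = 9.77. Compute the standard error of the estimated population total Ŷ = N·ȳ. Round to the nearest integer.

2204

Var(Ŷ) = N²·Var(ȳ) = N²·(1 − n/N)·s²/n.
f = 2415/35884 = 0.06730019; Var(ȳ) = 0.93269981·9.77/2415 = 0.0037732825.
Var(Ŷ) = 35884² · 0.0037732825 = 4.8587104 × 10^6.
SE(Ŷ) = √(4.8587104 × 10^6) = 2204.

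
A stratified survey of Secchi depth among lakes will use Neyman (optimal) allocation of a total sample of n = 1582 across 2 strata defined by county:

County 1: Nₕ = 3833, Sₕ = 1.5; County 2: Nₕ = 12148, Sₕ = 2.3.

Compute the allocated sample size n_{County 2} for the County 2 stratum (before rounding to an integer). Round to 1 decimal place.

1312.0

Neyman allocation: nₕ = n·NₕSₕ / Σⱼ NⱼSⱼ.
Σ NⱼSⱼ = 3833·1.5 + 12148·2.3 = 33689.9.
n_{County 2} = 1582·12148·2.3 / 33689.9 = 1312.0.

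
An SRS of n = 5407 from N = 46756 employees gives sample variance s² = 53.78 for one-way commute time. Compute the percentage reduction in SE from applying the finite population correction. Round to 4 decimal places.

f = n/N = 5407/46756 = 0.11564291.
SE_no-fpc = √(s²/n) = 0.099731469; SE_fpc = √((1−f)s²/n) = 0.093787734.
Ratio = √(1−f) = 0.94040262. Reduction = 100·(1 − 0.94040262) = 5.9597%.

5.9597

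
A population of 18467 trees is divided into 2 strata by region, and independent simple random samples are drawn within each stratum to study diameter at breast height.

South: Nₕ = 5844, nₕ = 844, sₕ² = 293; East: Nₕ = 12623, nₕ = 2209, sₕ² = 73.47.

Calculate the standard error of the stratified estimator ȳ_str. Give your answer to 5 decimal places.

0.20631

Var(ȳ_str) = Σₕ Wₕ²(1 − fₕ)sₕ²/nₕ with Wₕ = Nₕ/N, N = 18467.
South: Wₕ = 0.31645638; term = 0.31645638²·(1 − 0.14442163)·293/844 = 0.029744912.
East: Wₕ = 0.68354362; term = 0.68354362²·(1 − 0.17499802)·73.47/2209 = 0.012820406.
Sum = 0.042565318.
SE = √(0.042565318) = 0.20631.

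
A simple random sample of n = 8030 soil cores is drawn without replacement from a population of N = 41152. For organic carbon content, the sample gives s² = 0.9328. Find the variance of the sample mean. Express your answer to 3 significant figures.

9.35 × 10^-5

Under SRS without replacement, Var(ȳ) = (1 − f)·s²/n with f = n/N = 8030/41152 = 0.19513025.
Var(ȳ) = (1 − 0.19513025)·0.9328/8030 = 0.80486975·1.1616438 × 10^-4 = 9.3497198 × 10^-5.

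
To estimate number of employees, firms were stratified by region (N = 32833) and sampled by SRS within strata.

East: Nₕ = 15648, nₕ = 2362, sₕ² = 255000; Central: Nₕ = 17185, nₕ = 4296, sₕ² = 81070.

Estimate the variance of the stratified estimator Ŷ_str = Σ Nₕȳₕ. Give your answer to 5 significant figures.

Var(Ŷ_str) = Σₕ Nₕ²(1 − fₕ)sₕ²/nₕ.
East: 15648²·(1 − 2362/15648)·255000/2362 = 2.2444678 × 10^10.
Central: 17185²·(1 − 4296/17185)·81070/4296 = 4.1798881 × 10^9.
Sum = 2.6624566 × 10^10.

2.6625 × 10^10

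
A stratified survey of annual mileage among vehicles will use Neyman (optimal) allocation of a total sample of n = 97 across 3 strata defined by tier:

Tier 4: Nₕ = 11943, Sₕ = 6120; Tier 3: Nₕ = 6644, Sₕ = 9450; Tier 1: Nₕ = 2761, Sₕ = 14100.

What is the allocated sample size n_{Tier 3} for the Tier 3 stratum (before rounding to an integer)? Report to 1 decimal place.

Neyman allocation: nₕ = n·NₕSₕ / Σⱼ NⱼSⱼ.
Σ NⱼSⱼ = 11943·6120 + 6644·9450 + 2761·14100 = 1.7480706 × 10^8.
n_{Tier 3} = 97·6644·9450 / (1.7480706 × 10^8) = 34.8.

34.8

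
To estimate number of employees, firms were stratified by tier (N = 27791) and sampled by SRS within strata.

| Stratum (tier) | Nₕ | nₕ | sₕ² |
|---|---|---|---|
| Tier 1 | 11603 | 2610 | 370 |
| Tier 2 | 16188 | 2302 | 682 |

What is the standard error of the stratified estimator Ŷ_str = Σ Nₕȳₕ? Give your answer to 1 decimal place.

Var(Ŷ_str) = Σₕ Nₕ²(1 − fₕ)sₕ²/nₕ.
Tier 1: 11603²·(1 − 2610/11603)·370/2610 = 1.4792313 × 10^7.
Tier 2: 16188²·(1 − 2302/16188)·682/2302 = 6.6596194 × 10^7.
Sum = 8.1388507 × 10^7.
SE = √(8.1388507 × 10^7) = 9021.6.

9021.6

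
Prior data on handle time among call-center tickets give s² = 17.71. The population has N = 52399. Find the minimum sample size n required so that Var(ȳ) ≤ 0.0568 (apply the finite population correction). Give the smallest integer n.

310

Without fpc, n₀ = s²/D = 17.71/0.0568 = 311.7958.
With fpc, (1 − n/N)·s²/n ≤ D requires n ≥ n₀/(1 + n₀/N) = 311.7958/(1 + 311.7958/52399) = 309.9515.
Rounding up, n = 310.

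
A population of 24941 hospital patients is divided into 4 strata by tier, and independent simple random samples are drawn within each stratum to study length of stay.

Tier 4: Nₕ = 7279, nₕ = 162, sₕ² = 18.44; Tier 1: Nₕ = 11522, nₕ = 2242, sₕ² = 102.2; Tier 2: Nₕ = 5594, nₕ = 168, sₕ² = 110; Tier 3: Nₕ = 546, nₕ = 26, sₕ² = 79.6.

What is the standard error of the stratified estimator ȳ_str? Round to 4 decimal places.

Var(ȳ_str) = Σₕ Wₕ²(1 − fₕ)sₕ²/nₕ with Wₕ = Nₕ/N, N = 24941.
Tier 4: Wₕ = 0.29184876; term = 0.29184876²·(1 − 0.02225580)·18.44/162 = 0.0094795313.
Tier 1: Wₕ = 0.46197025; term = 0.46197025²·(1 − 0.19458427)·102.2/2242 = 0.0078354404.
Tier 2: Wₕ = 0.22428932; term = 0.22428932²·(1 − 0.03003218)·110/168 = 0.031949049.
Tier 3: Wₕ = 0.02189166; term = 0.02189166²·(1 − 0.04761905)·79.6/26 = 0.001397359.
Sum = 0.05066138.
SE = √(0.05066138) = 0.2251.

0.2251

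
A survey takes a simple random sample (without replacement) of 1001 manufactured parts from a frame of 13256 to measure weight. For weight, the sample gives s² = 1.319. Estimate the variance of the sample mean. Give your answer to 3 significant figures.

0.00122

Under SRS without replacement, Var(ȳ) = (1 − f)·s²/n with f = n/N = 1001/13256 = 0.07551298.
Var(ȳ) = (1 − 0.07551298)·1.319/1001 = 0.92448702·0.0013176823 = 0.0012181802.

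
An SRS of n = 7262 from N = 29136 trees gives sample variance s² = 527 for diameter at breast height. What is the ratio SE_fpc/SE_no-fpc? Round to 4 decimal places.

0.8665

f = n/N = 7262/29136 = 0.24924492.
SE_no-fpc = √(s²/n) = 0.26938734; SE_fpc = √((1−f)s²/n) = 0.23341369.
Ratio = √(1−f) = 0.86646124.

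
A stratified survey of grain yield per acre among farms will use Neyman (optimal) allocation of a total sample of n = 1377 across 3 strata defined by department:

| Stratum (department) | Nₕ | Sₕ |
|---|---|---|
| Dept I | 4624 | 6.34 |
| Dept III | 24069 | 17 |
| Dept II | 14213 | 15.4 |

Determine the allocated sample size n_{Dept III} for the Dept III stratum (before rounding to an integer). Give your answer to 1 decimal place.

Neyman allocation: nₕ = n·NₕSₕ / Σⱼ NⱼSⱼ.
Σ NⱼSⱼ = 4624·6.34 + 24069·17 + 14213·15.4 = 657369.36.
n_{Dept III} = 1377·24069·17 / 657369.36 = 857.1.

857.1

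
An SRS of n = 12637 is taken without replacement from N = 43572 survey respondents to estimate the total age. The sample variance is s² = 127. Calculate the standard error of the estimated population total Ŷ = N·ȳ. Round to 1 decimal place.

Var(Ŷ) = N²·Var(ȳ) = N²·(1 − n/N)·s²/n.
f = 12637/43572 = 0.29002570; Var(ȳ) = 0.70997430·127/12637 = 0.0071351377.
Var(Ŷ) = 43572² · 0.0071351377 = 1.3546196 × 10^7.
SE(Ŷ) = √(1.3546196 × 10^7) = 3680.5.

3680.5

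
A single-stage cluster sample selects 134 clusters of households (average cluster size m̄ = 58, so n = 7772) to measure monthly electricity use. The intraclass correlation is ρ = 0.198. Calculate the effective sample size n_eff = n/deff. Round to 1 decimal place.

632.6

deff = 1 + (58 − 1)·0.198 = 1 + 11.286 = 12.286.
n_eff = 7772 / 12.286 = 632.6.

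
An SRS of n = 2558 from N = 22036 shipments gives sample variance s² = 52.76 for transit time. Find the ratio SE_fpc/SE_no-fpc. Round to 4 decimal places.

f = n/N = 2558/22036 = 0.11608277.
SE_no-fpc = √(s²/n) = 0.14361577; SE_fpc = √((1−f)s²/n) = 0.13502305.
Ratio = √(1−f) = 0.94016872.

0.9402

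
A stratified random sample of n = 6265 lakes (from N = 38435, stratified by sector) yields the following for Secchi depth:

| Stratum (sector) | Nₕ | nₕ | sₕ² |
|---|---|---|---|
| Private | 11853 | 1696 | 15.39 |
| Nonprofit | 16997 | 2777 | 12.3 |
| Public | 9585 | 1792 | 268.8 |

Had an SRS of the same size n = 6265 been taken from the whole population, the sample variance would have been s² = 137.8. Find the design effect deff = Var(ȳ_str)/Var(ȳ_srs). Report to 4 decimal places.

0.4915

Var(ȳ_str) = Σ Wₕ²(1−fₕ)sₕ²/nₕ with Wₕ = Nₕ/38435:
  Private: (11853/38435)²·(1−1696/11853)·15.39/1696 = 7.3952479 × 10^-4
  Nonprofit: (16997/38435)²·(1−2777/16997)·12.3/2777 = 7.2468176 × 10^-4
  Public: (9585/38435)²·(1−1792/9585)·268.8/1792 = 0.0075846279
  → Var(ȳ_str) = 0.0090488345.
Var(ȳ_srs) = (1 − 6265/38435)·137.8/6265 = 0.018409938.
deff = 0.0090488345 / 0.018409938 = 0.4915.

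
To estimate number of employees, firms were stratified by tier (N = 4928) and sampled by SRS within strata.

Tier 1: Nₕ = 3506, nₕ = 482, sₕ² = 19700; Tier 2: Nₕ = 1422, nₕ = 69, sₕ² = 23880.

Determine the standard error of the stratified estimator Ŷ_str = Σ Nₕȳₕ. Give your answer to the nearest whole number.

Var(Ŷ_str) = Σₕ Nₕ²(1 − fₕ)sₕ²/nₕ.
Tier 1: 3506²·(1 − 482/3506)·19700/482 = 4.3332414 × 10^8.
Tier 2: 1422²·(1 − 69/1422)·23880/69 = 6.6585954 × 10^8.
Sum = 1.0991837 × 10^9.
SE = √(1.0991837 × 10^9) = 33154.

33154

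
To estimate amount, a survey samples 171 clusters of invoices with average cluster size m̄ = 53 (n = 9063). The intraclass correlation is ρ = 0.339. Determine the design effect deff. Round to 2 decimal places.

deff = 1 + (53 − 1)·0.339 = 1 + 17.628 = 18.628.

18.63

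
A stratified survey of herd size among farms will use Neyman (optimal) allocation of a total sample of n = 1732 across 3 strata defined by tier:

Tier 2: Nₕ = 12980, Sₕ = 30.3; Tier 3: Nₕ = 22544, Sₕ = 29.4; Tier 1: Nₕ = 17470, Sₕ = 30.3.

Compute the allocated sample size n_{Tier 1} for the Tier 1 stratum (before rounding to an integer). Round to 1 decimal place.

578.3

Neyman allocation: nₕ = n·NₕSₕ / Σⱼ NⱼSⱼ.
Σ NⱼSⱼ = 12980·30.3 + 22544·29.4 + 17470·30.3 = 1.5854286 × 10^6.
n_{Tier 1} = 1732·17470·30.3 / (1.5854286 × 10^6) = 578.3.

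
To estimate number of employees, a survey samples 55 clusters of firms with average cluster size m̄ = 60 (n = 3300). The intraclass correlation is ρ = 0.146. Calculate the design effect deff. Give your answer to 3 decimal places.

9.614

deff = 1 + (60 − 1)·0.146 = 1 + 8.614 = 9.614.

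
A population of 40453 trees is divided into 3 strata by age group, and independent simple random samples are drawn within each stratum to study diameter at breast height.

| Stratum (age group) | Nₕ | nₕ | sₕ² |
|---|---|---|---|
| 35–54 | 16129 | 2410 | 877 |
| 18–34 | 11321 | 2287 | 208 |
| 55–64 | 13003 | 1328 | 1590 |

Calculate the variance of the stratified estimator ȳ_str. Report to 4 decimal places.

0.1660

Var(ȳ_str) = Σₕ Wₕ²(1 − fₕ)sₕ²/nₕ with Wₕ = Nₕ/N, N = 40453.
35–54: Wₕ = 0.39870961; term = 0.39870961²·(1 − 0.14942030)·877/2410 = 0.049205198.
18–34: Wₕ = 0.27985563; term = 0.27985563²·(1 − 0.20201396)·208/2287 = 0.0056840852.
55–64: Wₕ = 0.32143475; term = 0.32143475²·(1 − 0.10213028)·1590/1328 = 0.11107032.
Sum = 0.1659596.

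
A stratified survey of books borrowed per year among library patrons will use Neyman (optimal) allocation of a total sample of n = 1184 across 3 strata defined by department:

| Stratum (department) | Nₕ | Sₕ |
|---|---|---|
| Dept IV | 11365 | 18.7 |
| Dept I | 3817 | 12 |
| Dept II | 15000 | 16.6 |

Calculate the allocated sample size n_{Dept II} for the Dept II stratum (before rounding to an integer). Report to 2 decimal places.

Neyman allocation: nₕ = n·NₕSₕ / Σⱼ NⱼSⱼ.
Σ NⱼSⱼ = 11365·18.7 + 3817·12 + 15000·16.6 = 507329.5.
n_{Dept II} = 1184·15000·16.6 / 507329.5 = 581.11.

581.11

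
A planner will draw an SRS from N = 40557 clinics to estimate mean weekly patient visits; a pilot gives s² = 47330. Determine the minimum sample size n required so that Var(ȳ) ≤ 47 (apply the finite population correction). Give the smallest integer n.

Without fpc, n₀ = s²/D = 47330/47 = 1007.0213.
With fpc, (1 − n/N)·s²/n ≤ D requires n ≥ n₀/(1 + n₀/N) = 1007.0213/(1 + 1007.0213/40557) = 982.6230.
Rounding up, n = 983.

983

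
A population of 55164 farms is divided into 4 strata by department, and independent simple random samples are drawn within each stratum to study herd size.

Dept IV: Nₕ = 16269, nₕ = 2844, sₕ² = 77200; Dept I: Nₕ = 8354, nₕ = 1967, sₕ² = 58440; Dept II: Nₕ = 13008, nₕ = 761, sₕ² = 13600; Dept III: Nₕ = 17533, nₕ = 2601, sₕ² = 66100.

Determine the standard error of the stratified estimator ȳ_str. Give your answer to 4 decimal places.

2.3646

Var(ȳ_str) = Σₕ Wₕ²(1 − fₕ)sₕ²/nₕ with Wₕ = Nₕ/N, N = 55164.
Dept IV: Wₕ = 0.29492060; term = 0.29492060²·(1 − 0.17481099)·77200/2844 = 1.94828.
Dept I: Wₕ = 0.15143934; term = 0.15143934²·(1 − 0.23545607)·58440/1967 = 0.52093764.
Dept II: Wₕ = 0.23580596; term = 0.23580596²·(1 − 0.05850246)·13600/761 = 0.93558446.
Dept III: Wₕ = 0.31783409; term = 0.31783409²·(1 − 0.14834883)·66100/2601 = 2.1863708.
Sum = 5.5911729.
SE = √(5.5911729) = 2.3646.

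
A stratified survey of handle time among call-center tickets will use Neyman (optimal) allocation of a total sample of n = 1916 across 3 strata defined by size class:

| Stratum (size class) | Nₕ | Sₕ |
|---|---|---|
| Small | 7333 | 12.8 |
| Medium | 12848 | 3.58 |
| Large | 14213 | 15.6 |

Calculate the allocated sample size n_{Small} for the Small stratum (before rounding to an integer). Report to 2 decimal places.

Neyman allocation: nₕ = n·NₕSₕ / Σⱼ NⱼSⱼ.
Σ NⱼSⱼ = 7333·12.8 + 12848·3.58 + 14213·15.6 = 361581.04.
n_{Small} = 1916·7333·12.8 / 361581.04 = 497.37.

497.37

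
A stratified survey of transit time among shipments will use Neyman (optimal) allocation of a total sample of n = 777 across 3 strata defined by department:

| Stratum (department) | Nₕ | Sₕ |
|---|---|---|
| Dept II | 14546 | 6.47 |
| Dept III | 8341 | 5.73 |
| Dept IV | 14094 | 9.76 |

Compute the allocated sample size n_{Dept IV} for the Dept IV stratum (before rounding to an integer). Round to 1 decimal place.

Neyman allocation: nₕ = n·NₕSₕ / Σⱼ NⱼSⱼ.
Σ NⱼSⱼ = 14546·6.47 + 8341·5.73 + 14094·9.76 = 279463.99.
n_{Dept IV} = 777·14094·9.76 / 279463.99 = 382.5.

382.5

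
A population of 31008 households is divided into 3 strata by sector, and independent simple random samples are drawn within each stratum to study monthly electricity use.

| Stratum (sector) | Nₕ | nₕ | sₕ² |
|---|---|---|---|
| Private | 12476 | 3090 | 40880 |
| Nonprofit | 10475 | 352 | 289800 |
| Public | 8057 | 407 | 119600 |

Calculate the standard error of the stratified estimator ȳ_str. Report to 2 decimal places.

10.55

Var(ȳ_str) = Σₕ Wₕ²(1 − fₕ)sₕ²/nₕ with Wₕ = Nₕ/N, N = 31008.
Private: Wₕ = 0.40234778; term = 0.40234778²·(1 − 0.24767554)·40880/3090 = 1.6112421.
Nonprofit: Wₕ = 0.33781605; term = 0.33781605²·(1 − 0.03360382)·289800/352 = 90.796995.
Public: Wₕ = 0.25983617; term = 0.25983617²·(1 − 0.05051508)·119600/407 = 18.837534.
Sum = 111.24577.
SE = √(111.24577) = 10.55.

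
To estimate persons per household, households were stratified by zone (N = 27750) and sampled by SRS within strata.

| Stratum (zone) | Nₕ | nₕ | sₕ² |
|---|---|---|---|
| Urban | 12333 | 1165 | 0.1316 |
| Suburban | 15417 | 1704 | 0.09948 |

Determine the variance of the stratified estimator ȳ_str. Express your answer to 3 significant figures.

Var(ȳ_str) = Σₕ Wₕ²(1 − fₕ)sₕ²/nₕ with Wₕ = Nₕ/N, N = 27750.
Urban: Wₕ = 0.44443243; term = 0.44443243²·(1 − 0.09446201)·0.1316/1165 = 2.0204501 × 10^-5.
Suburban: Wₕ = 0.55556757; term = 0.55556757²·(1 − 0.11052734)·0.09948/1704 = 1.602775 × 10^-5.
Sum = 3.6232251 × 10^-5.

3.62 × 10^-5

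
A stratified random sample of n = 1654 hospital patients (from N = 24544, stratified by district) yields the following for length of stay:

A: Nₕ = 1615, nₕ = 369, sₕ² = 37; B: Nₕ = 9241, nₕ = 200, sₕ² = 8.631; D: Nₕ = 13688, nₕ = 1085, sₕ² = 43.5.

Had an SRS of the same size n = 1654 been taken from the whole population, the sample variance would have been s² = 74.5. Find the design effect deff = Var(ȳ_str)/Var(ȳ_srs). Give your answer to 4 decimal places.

0.4238

Var(ȳ_str) = Σ Wₕ²(1−fₕ)sₕ²/nₕ with Wₕ = Nₕ/24544:
  A: (1615/24544)²·(1−369/1615)·37/369 = 3.3494634 × 10^-4
  B: (9241/24544)²·(1−200/9241)·8.631/200 = 0.0059851615
  D: (13688/24544)²·(1−1085/13688)·43.5/1085 = 0.011481081
  → Var(ȳ_str) = 0.017801189.
Var(ȳ_srs) = (1 − 1654/24544)·74.5/1654 = 0.042006957.
deff = 0.017801189 / 0.042006957 = 0.4238.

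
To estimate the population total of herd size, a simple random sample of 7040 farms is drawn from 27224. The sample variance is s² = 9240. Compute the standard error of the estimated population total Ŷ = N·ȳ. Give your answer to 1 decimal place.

Var(Ŷ) = N²·Var(ȳ) = N²·(1 − n/N)·s²/n.
f = 7040/27224 = 0.25859536; Var(ȳ) = 0.74140464·9240/7040 = 0.97309359.
Var(Ŷ) = 27224² · 0.97309359 = 7.2120459 × 10^8.
SE(Ŷ) = √(7.2120459 × 10^8) = 26855.3.

26855.3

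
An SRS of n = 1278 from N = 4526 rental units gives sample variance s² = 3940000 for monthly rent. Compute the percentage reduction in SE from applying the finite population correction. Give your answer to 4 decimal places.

15.2869

f = n/N = 1278/4526 = 0.28236854.
SE_no-fpc = √(s²/n) = 55.524248; SE_fpc = √((1−f)s²/n) = 47.036329.
Ratio = √(1−f) = 0.84713131. Reduction = 100·(1 − 0.84713131) = 15.2869%.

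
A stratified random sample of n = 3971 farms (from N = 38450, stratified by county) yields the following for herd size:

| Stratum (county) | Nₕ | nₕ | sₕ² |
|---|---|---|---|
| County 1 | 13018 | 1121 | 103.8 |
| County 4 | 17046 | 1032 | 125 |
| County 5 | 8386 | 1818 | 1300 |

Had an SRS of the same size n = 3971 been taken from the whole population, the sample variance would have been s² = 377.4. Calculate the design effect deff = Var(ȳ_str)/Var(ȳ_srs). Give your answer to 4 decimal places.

0.6888

Var(ȳ_str) = Σ Wₕ²(1−fₕ)sₕ²/nₕ with Wₕ = Nₕ/38450:
  County 1: (13018/38450)²·(1−1121/13018)·103.8/1121 = 0.0097002021
  County 4: (17046/38450)²·(1−1032/17046)·125/1032 = 0.022364538
  County 5: (8386/38450)²·(1−1818/8386)·1300/1818 = 0.026640648
  → Var(ȳ_str) = 0.058705388.
Var(ȳ_srs) = (1 − 3971/38450)·377.4/3971 = 0.085223688.
deff = 0.058705388 / 0.085223688 = 0.6888.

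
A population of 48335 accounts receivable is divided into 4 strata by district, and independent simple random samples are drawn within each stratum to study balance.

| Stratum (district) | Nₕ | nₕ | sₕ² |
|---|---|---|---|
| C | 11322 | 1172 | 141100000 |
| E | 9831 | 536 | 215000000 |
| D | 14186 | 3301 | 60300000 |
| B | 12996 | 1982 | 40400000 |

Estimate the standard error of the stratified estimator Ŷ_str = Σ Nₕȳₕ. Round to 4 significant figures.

Var(Ŷ_str) = Σₕ Nₕ²(1 − fₕ)sₕ²/nₕ.
C: 11322²·(1 − 1172/11322)·141100000/1172 = 1.38353 × 10^13.
E: 9831²·(1 − 536/9831)·215000000/536 = 3.6653948 × 10^13.
D: 14186²·(1 − 3301/14186)·60300000/3301 = 2.8207213 × 10^12.
B: 12996²·(1 − 1982/12996)·40400000/1982 = 2.9176453 × 10^12.
Sum = 5.6227615 × 10^13.
SE = √(5.6227615 × 10^13) = 7.499 × 10^6.

7.499 × 10^6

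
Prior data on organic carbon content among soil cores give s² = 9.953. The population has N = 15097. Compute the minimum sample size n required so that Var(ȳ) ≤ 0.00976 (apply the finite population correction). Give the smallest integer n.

956

Without fpc, n₀ = s²/D = 9.953/0.00976 = 1019.7746.
With fpc, (1 − n/N)·s²/n ≤ D requires n ≥ n₀/(1 + n₀/N) = 1019.7746/(1 + 1019.7746/15097) = 955.2493.
Rounding up, n = 956.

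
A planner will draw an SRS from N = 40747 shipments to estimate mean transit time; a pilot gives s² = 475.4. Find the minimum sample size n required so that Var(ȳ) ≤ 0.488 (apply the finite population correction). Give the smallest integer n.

952

Without fpc, n₀ = s²/D = 475.4/0.488 = 974.1803.
With fpc, (1 − n/N)·s²/n ≤ D requires n ≥ n₀/(1 + n₀/N) = 974.1803/(1 + 974.1803/40747) = 951.4334.
Rounding up, n = 952.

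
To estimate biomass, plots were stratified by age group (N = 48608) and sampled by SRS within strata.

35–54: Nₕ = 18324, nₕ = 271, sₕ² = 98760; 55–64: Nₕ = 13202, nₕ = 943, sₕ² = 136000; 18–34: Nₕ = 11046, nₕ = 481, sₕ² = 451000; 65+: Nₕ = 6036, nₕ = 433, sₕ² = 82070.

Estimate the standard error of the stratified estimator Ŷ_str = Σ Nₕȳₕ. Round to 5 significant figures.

Var(Ŷ_str) = Σₕ Nₕ²(1 − fₕ)sₕ²/nₕ.
35–54: 18324²·(1 − 271/18324)·98760/271 = 1.2055395 × 10^11.
55–64: 13202²·(1 − 943/13202)·136000/943 = 2.3341136 × 10^10.
18–34: 11046²·(1 − 481/11046)·451000/481 = 1.0942234 × 10^11.
65+: 6036²·(1 − 433/6036)·82070/433 = 6.4101234 × 10^9.
Sum = 2.5972755 × 10^11.
SE = √(2.5972755 × 10^11) = 509630.

509630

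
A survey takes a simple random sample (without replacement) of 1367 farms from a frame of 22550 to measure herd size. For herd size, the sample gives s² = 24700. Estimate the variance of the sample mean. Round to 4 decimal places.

Under SRS without replacement, Var(ȳ) = (1 − f)·s²/n with f = n/N = 1367/22550 = 0.06062084.
Var(ȳ) = (1 − 0.06062084)·24700/1367 = 0.93937916·18.068764 = 16.97342.

16.9734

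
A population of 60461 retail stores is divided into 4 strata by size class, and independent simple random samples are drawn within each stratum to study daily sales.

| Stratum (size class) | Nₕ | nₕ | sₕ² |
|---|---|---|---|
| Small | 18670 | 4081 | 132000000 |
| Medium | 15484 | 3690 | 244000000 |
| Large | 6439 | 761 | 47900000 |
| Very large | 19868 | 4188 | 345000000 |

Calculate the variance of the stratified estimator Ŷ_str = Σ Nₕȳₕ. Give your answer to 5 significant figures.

4.8850 × 10^13

Var(Ŷ_str) = Σₕ Nₕ²(1 − fₕ)sₕ²/nₕ.
Small: 18670²·(1 − 4081/18670)·132000000/4081 = 8.8100258 × 10^12.
Medium: 15484²·(1 − 3690/15484)·244000000/3690 = 1.2075573 × 10^13.
Large: 6439²·(1 − 761/6439)·47900000/761 = 2.3012546 × 10^12.
Very large: 19868²·(1 − 4188/19868)·345000000/4188 = 2.5663308 × 10^13.
Sum = 4.8850161 × 10^13.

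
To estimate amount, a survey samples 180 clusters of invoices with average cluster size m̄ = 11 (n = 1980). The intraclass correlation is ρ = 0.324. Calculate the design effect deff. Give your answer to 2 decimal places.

deff = 1 + (11 − 1)·0.324 = 1 + 3.24 = 4.24.

4.24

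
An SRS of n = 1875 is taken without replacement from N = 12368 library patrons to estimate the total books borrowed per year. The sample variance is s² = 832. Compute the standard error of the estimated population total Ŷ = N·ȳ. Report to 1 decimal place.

7588.6

Var(Ŷ) = N²·Var(ȳ) = N²·(1 − n/N)·s²/n.
f = 1875/12368 = 0.15160091; Var(ȳ) = 0.84839909·832/1875 = 0.37646296.
Var(Ŷ) = 12368² · 0.37646296 = 5.7586569 × 10^7.
SE(Ŷ) = √(5.7586569 × 10^7) = 7588.6.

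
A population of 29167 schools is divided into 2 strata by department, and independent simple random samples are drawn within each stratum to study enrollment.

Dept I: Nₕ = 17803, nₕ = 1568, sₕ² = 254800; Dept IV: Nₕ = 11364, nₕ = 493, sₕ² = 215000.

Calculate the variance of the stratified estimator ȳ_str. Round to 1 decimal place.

118.5

Var(ȳ_str) = Σₕ Wₕ²(1 − fₕ)sₕ²/nₕ with Wₕ = Nₕ/N, N = 29167.
Dept I: Wₕ = 0.61038160; term = 0.61038160²·(1 − 0.08807504)·254800/1568 = 55.209692.
Dept IV: Wₕ = 0.38961840; term = 0.38961840²·(1 − 0.04338261)·215000/493 = 63.329891.
Sum = 118.53958.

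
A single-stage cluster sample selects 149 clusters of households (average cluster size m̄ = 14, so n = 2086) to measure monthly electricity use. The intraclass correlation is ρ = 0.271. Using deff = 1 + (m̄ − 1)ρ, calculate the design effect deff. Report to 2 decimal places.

deff = 1 + (14 − 1)·0.271 = 1 + 3.523 = 4.523.

4.52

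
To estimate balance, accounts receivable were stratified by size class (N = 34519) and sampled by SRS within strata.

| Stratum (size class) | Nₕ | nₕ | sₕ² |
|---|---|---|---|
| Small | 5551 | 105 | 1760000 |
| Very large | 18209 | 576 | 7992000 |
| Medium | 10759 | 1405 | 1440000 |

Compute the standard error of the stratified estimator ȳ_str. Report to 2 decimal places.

Var(ȳ_str) = Σₕ Wₕ²(1 − fₕ)sₕ²/nₕ with Wₕ = Nₕ/N, N = 34519.
Small: Wₕ = 0.16080999; term = 0.16080999²·(1 − 0.01891551)·1760000/105 = 425.26126.
Very large: Wₕ = 0.52750659; term = 0.52750659²·(1 − 0.03163271)·7992000/576 = 3738.7712.
Medium: Wₕ = 0.31168342; term = 0.31168342²·(1 − 0.13058834)·1440000/1405 = 86.564341.
Sum = 4250.5968.
SE = √(4250.5968) = 65.20.

65.20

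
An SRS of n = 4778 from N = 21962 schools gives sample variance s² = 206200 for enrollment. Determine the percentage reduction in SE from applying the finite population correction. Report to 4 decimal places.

f = n/N = 4778/21962 = 0.21755760.
SE_no-fpc = √(s²/n) = 6.5693327; SE_fpc = √((1−f)s²/n) = 5.8109541.
Ratio = √(1−f) = 0.88455774. Reduction = 100·(1 − 0.88455774) = 11.5442%.

11.5442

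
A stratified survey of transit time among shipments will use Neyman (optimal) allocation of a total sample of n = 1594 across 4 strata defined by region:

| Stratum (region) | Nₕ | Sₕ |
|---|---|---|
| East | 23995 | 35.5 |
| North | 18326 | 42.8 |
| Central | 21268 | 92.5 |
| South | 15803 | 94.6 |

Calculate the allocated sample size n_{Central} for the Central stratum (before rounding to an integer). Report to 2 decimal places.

Neyman allocation: nₕ = n·NₕSₕ / Σⱼ NⱼSⱼ.
Σ NⱼSⱼ = 23995·35.5 + 18326·42.8 + 21268·92.5 + 15803·94.6 = 5.0984291 × 10^6.
n_{Central} = 1594·21268·92.5 / (5.0984291 × 10^6) = 615.06.

615.06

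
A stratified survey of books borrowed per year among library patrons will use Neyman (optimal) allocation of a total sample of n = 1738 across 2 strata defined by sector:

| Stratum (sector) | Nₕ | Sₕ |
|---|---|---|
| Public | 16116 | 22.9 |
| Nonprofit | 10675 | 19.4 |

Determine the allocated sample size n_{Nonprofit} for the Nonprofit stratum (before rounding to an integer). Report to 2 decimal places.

Neyman allocation: nₕ = n·NₕSₕ / Σⱼ NⱼSⱼ.
Σ NⱼSⱼ = 16116·22.9 + 10675·19.4 = 576151.4.
n_{Nonprofit} = 1738·10675·19.4 / 576151.4 = 624.72.

624.72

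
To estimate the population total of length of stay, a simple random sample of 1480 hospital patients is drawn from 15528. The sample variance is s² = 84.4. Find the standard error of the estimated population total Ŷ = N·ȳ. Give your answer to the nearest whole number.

3527

Var(Ŷ) = N²·Var(ȳ) = N²·(1 − n/N)·s²/n.
f = 1480/15528 = 0.09531170; Var(ȳ) = 0.90468830·84.4/1480 = 0.051591684.
Var(Ŷ) = 15528² · 0.051591684 = 1.2439724 × 10^7.
SE(Ŷ) = √(1.2439724 × 10^7) = 3527.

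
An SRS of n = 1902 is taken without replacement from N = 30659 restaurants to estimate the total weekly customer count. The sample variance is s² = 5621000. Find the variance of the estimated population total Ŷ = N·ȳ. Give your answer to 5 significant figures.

Var(Ŷ) = N²·Var(ȳ) = N²·(1 − n/N)·s²/n.
f = 1902/30659 = 0.06203725; Var(ȳ) = 0.93796275·5621000/1902 = 2771.9709.
Var(Ŷ) = 30659² · 2771.9709 = 2.6055814 × 10^12.

2.6056 × 10^12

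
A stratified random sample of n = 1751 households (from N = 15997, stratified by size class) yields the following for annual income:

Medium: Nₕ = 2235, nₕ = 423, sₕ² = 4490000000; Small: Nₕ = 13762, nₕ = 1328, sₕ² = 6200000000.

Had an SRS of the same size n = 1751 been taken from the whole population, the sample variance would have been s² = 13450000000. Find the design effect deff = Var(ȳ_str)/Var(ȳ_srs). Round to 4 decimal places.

Var(ȳ_str) = Σ Wₕ²(1−fₕ)sₕ²/nₕ with Wₕ = Nₕ/15997:
  Medium: (2235/15997)²·(1−423/2235)·4490000000/423 = 167982.72
  Small: (13762/15997)²·(1−1328/13762)·6200000000/1328 = 3.1218278 × 10^6
  → Var(ȳ_str) = 3.2898105 × 10^6.
Var(ȳ_srs) = (1 − 1751/15997)·13450000000/1751 = 6.8405423 × 10^6.
deff = (3.2898105 × 10^6) / (6.8405423 × 10^6) = 0.4809.

0.4809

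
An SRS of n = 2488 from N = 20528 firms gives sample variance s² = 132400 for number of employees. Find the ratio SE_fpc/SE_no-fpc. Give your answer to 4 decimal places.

f = n/N = 2488/20528 = 0.12120031.
SE_no-fpc = √(s²/n) = 7.294891; SE_fpc = √((1−f)s²/n) = 6.8385457.
Ratio = √(1−f) = 0.93744317.

0.9374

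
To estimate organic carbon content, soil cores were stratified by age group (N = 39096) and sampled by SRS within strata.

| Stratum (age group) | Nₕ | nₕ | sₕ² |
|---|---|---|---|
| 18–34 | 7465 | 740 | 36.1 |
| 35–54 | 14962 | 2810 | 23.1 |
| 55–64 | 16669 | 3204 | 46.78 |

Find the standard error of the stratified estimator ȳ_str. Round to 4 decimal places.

Var(ȳ_str) = Σₕ Wₕ²(1 − fₕ)sₕ²/nₕ with Wₕ = Nₕ/N, N = 39096.
18–34: Wₕ = 0.19094025; term = 0.19094025²·(1 − 0.09912927)·36.1/740 = 0.0016022598.
35–54: Wₕ = 0.38269900; term = 0.38269900²·(1 − 0.18780912)·23.1/2810 = 9.7786391 × 10^-4.
55–64: Wₕ = 0.42636075; term = 0.42636075²·(1 − 0.19221309)·46.78/3204 = 0.0021439713.
Sum = 0.004724095.
SE = √(0.004724095) = 0.0687.

0.0687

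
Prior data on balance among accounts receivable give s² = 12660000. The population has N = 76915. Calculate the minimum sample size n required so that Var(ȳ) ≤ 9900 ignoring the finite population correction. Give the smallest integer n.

Without fpc, n₀ = s²/D = 12660000/9900 = 1278.7879.
Rounding up, n = 1279.

1279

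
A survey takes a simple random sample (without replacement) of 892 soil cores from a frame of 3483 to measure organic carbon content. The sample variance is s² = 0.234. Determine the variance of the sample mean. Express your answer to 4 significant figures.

1.951 × 10^-4

Under SRS without replacement, Var(ȳ) = (1 − f)·s²/n with f = n/N = 892/3483 = 0.25610106.
Var(ȳ) = (1 − 0.25610106)·0.234/892 = 0.74389894·2.6233184 × 10^-4 = 1.9514838 × 10^-4.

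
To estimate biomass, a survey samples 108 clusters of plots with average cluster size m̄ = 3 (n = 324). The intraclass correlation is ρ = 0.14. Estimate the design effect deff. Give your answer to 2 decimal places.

deff = 1 + (3 − 1)·0.14 = 1 + 0.28 = 1.28.

1.28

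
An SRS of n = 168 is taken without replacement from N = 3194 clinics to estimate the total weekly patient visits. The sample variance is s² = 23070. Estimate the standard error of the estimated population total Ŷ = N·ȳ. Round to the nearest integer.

36431

Var(Ŷ) = N²·Var(ȳ) = N²·(1 − n/N)·s²/n.
f = 168/3194 = 0.05259862; Var(ȳ) = 0.94740138·23070/168 = 130.09851.
Var(Ŷ) = 3194² · 130.09851 = 1.3272176 × 10^9.
SE(Ŷ) = √(1.3272176 × 10^9) = 36431.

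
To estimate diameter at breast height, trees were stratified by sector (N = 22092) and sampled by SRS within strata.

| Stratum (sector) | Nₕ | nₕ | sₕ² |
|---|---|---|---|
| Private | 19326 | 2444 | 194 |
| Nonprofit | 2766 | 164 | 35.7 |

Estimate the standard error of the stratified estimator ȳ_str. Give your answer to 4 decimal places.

Var(ȳ_str) = Σₕ Wₕ²(1 − fₕ)sₕ²/nₕ with Wₕ = Nₕ/N, N = 22092.
Private: Wₕ = 0.87479631; term = 0.87479631²·(1 − 0.12646176)·194/2444 = 0.053063554.
Nonprofit: Wₕ = 0.12520369; term = 0.12520369²·(1 − 0.05929140)·35.7/164 = 0.0032100646.
Sum = 0.056273619.
SE = √(0.056273619) = 0.2372.

0.2372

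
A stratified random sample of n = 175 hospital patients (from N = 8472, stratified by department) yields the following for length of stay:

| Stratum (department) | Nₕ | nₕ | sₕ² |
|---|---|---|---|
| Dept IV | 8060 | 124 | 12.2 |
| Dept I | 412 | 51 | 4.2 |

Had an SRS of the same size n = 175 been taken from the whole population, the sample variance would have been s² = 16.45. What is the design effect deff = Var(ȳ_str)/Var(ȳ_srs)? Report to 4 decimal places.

Var(ȳ_str) = Σ Wₕ²(1−fₕ)sₕ²/nₕ with Wₕ = Nₕ/8472:
  Dept IV: (8060/8472)²·(1−124/8060)·12.2/124 = 0.087680487
  Dept I: (412/8472)²·(1−51/412)·4.2/51 = 1.706521 × 10^-4
  → Var(ȳ_str) = 0.087851139.
Var(ȳ_srs) = (1 − 175/8472)·16.45/175 = 0.09205831.
deff = 0.087851139 / 0.09205831 = 0.9543.

0.9543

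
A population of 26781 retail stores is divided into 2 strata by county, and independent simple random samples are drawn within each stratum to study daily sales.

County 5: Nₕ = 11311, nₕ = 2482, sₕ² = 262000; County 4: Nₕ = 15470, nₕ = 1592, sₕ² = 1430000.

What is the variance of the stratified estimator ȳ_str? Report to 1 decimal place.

Var(ȳ_str) = Σₕ Wₕ²(1 − fₕ)sₕ²/nₕ with Wₕ = Nₕ/N, N = 26781.
County 5: Wₕ = 0.42235167; term = 0.42235167²·(1 − 0.21943241)·262000/2482 = 14.698007.
County 4: Wₕ = 0.57764833; term = 0.57764833²·(1 − 0.10290886)·1430000/1592 = 268.87882.
Sum = 283.57683.

283.6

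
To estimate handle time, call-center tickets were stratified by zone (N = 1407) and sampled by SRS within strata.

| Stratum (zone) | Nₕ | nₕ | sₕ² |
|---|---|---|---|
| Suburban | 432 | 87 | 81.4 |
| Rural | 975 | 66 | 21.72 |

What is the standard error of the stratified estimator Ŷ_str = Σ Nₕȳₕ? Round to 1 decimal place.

656.6

Var(Ŷ_str) = Σₕ Nₕ²(1 − fₕ)sₕ²/nₕ.
Suburban: 432²·(1 − 87/432)·81.4/87 = 139446.62.
Rural: 975²·(1 − 66/975)·21.72/66 = 291665.05.
Sum = 431111.67.
SE = √(431111.67) = 656.6.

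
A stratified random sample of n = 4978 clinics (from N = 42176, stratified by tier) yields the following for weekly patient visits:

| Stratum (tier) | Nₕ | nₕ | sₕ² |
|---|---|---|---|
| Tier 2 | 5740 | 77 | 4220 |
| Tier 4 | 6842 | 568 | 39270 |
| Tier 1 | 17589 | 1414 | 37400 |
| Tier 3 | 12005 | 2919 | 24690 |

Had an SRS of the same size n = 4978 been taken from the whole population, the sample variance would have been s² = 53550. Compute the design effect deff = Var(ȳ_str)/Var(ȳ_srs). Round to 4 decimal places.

0.7820

Var(ȳ_str) = Σ Wₕ²(1−fₕ)sₕ²/nₕ with Wₕ = Nₕ/42176:
  Tier 2: (5740/42176)²·(1−77/5740)·4220/77 = 1.0014964
  Tier 4: (6842/42176)²·(1−568/6842)·39270/568 = 1.6684353
  Tier 1: (17589/42176)²·(1−1414/17589)·37400/1414 = 4.2303554
  Tier 3: (12005/42176)²·(1−2919/12005)·24690/2919 = 0.51866998
  → Var(ȳ_str) = 7.4189571.
Var(ȳ_srs) = (1 − 4978/42176)·53550/4978 = 9.4876528.
deff = 7.4189571 / 9.4876528 = 0.7820.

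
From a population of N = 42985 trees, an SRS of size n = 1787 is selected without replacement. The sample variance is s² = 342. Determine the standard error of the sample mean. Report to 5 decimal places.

0.42828

Under SRS without replacement, Var(ȳ) = (1 − f)·s²/n with f = n/N = 1787/42985 = 0.04157264.
Var(ȳ) = (1 − 0.04157264)·342/1787 = 0.95842736·0.1913822 = 0.18342594.
SE(ȳ) = √(0.18342594) = 0.42828.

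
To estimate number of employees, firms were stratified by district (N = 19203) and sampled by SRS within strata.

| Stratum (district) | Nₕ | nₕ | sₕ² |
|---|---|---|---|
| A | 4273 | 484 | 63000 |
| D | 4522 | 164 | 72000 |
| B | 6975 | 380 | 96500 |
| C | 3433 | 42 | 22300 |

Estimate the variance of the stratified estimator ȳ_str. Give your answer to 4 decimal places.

Var(ȳ_str) = Σₕ Wₕ²(1 − fₕ)sₕ²/nₕ with Wₕ = Nₕ/N, N = 19203.
A: Wₕ = 0.22251732; term = 0.22251732²·(1 − 0.11326937)·63000/484 = 5.7149775.
D: Wₕ = 0.23548404; term = 0.23548404²·(1 − 0.03626714)·72000/164 = 23.462175.
B: Wₕ = 0.36322450; term = 0.36322450²·(1 − 0.05448029)·96500/380 = 31.678497.
C: Wₕ = 0.17877415; term = 0.17877415²·(1 − 0.01223420)·22300/42 = 16.761736.
Sum = 77.617386.

77.6174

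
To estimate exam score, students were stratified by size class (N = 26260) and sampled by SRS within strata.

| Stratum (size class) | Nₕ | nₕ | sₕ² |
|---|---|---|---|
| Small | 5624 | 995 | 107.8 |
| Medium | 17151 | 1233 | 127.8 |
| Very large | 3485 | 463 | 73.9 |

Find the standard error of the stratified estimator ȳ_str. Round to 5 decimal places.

Var(ȳ_str) = Σₕ Wₕ²(1 − fₕ)sₕ²/nₕ with Wₕ = Nₕ/N, N = 26260.
Small: Wₕ = 0.21416603; term = 0.21416603²·(1 − 0.17692034)·107.8/995 = 0.0040901452.
Medium: Wₕ = 0.65312262; term = 0.65312262²·(1 − 0.07189085)·127.8/1233 = 0.041035174.
Very large: Wₕ = 0.13271135; term = 0.13271135²·(1 − 0.13285509)·73.9/463 = 0.0024376494.
Sum = 0.047562969.
SE = √(0.047562969) = 0.21809.

0.21809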